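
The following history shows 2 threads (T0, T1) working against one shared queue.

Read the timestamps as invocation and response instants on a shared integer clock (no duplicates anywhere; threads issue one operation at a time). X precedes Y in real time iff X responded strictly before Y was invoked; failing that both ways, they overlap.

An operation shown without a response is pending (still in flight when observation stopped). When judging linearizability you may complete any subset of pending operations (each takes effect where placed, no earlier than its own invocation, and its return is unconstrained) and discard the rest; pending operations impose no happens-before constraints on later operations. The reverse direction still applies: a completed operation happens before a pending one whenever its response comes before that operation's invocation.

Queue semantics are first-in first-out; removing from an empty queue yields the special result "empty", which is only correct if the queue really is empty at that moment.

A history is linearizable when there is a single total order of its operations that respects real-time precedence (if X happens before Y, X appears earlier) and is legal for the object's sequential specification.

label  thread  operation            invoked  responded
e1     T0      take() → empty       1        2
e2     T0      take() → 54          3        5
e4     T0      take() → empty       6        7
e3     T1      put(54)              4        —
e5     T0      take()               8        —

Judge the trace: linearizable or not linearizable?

linearizable

witness order: e1, e3, e2, e4
step 1: e1 take() → empty — queue <>
step 2: e3 put(54) (pending, included) — queue <54>
step 3: e2 take() → 54 — queue <>
step 4: e4 take() → empty — queue <>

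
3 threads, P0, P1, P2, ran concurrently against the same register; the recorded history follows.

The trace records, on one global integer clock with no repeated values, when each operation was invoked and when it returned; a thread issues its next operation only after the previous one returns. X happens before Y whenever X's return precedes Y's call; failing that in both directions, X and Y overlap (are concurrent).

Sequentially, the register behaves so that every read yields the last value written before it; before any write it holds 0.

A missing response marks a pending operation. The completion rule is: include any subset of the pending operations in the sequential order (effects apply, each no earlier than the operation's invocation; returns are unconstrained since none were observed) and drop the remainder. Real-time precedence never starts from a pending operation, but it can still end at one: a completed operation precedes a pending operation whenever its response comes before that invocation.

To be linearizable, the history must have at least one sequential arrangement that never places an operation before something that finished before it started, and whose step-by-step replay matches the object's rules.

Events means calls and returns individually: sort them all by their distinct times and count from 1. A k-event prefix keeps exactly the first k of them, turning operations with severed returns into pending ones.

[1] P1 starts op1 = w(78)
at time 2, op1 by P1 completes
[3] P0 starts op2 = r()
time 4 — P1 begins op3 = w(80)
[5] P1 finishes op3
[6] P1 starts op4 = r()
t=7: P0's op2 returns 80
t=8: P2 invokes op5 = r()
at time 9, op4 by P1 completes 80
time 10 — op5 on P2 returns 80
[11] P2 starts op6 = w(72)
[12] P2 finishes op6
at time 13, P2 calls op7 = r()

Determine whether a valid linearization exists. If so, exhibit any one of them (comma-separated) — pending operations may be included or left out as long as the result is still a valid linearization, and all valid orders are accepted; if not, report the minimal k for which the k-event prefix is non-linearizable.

linearizable — witness: op1, op3, op2, op4, op5, op6

1. op1 w(78), leaving value 78
2. op3 w(80), leaving value 80
3. op2 r() → 80, leaving value 80
4. op4 r() → 80, leaving value 80
5. op5 r() → 80, leaving value 80
6. op6 w(72), leaving value 72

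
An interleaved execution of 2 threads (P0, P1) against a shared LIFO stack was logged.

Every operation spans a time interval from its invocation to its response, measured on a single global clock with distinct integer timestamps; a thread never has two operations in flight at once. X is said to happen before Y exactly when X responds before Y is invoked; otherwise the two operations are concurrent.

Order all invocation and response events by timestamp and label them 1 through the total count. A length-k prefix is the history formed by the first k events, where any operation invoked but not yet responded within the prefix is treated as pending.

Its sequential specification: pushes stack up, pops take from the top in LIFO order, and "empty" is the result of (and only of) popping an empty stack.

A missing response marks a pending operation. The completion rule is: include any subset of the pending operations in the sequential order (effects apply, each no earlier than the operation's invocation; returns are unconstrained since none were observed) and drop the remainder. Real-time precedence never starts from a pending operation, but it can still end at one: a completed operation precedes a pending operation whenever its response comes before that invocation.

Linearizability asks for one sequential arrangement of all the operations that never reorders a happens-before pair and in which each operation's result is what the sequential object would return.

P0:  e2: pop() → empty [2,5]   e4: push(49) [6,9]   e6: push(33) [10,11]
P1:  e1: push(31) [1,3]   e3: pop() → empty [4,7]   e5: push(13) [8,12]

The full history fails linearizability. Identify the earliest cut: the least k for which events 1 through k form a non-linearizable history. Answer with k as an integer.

events 1..6 are linearizable, e.g. via e1, e3, e2:
step 1: e1 push(31) — stack <31>
step 2: e3 pop() (pending, included) — stack <>
step 3: e2 pop() → empty — stack <>
once event 7 joins (e3's response, time 7), exhaustive search finds no witness
every completion of the 1 pending operation (e4) was checked; none linearizes
take e1, e2, e3 (pending dropped): step 2 already fails, because e2 pop() → empty cannot occur there
take e1, e3, e2 (pending dropped): step 2 already fails, because e3 pop() → empty cannot occur there

7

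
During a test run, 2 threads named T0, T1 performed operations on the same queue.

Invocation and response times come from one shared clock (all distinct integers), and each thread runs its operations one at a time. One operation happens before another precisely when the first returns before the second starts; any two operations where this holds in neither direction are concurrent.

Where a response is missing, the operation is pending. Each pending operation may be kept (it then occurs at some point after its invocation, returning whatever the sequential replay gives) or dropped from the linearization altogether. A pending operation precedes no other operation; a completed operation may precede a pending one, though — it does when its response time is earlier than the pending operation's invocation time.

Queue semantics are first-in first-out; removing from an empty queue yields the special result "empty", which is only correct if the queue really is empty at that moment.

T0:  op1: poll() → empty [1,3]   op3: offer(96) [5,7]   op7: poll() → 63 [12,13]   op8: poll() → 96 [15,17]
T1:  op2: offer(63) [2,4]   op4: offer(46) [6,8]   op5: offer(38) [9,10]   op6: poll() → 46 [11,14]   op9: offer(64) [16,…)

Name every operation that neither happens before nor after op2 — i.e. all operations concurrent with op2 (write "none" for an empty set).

op1

op2 spans [2,4]; an op avoiding the whole window 2..4 is ordered, any other is concurrent
op1 [1,3]: concurrent
op3 [5,7]: after
op4 [6,8]: after
op5 [9,10]: after
op6 [11,14]: after
op7 [12,13]: after
op8 [15,17]: after
op9 [16,…): after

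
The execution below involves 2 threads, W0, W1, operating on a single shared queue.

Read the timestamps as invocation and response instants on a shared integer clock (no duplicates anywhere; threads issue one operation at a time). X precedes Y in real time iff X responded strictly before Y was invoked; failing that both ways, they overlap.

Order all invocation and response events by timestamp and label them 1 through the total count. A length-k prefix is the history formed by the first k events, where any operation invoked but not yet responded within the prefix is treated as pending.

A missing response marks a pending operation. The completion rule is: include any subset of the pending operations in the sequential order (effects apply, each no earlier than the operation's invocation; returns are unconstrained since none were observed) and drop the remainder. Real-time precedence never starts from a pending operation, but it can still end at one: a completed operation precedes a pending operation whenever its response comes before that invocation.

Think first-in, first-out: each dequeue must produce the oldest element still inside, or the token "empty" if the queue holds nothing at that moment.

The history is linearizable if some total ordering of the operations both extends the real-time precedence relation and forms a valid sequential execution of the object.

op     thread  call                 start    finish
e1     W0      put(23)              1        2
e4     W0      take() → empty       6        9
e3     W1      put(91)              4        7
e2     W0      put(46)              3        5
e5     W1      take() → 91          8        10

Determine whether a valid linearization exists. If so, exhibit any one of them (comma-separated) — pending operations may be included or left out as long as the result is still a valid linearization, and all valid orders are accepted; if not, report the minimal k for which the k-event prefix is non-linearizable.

not linearizable — minimal violating prefix: 9 events

cut after 8 events: linearizable; cut after 9 events (e4 responds, time 9): not linearizable
no legal order exists: 3 real-time-consistent candidates over 4 completed queue operations, all rejected
completion choices over the 1 pending operation (e5) were checked; none helps
sample order e1, e2, e3, e4 (pending dropped) stalls at step 4 — e4 take() → empty has no legal effect
sample order e1, e2, e4, e3 (pending dropped) stalls at step 3 — e4 take() → empty has no legal effect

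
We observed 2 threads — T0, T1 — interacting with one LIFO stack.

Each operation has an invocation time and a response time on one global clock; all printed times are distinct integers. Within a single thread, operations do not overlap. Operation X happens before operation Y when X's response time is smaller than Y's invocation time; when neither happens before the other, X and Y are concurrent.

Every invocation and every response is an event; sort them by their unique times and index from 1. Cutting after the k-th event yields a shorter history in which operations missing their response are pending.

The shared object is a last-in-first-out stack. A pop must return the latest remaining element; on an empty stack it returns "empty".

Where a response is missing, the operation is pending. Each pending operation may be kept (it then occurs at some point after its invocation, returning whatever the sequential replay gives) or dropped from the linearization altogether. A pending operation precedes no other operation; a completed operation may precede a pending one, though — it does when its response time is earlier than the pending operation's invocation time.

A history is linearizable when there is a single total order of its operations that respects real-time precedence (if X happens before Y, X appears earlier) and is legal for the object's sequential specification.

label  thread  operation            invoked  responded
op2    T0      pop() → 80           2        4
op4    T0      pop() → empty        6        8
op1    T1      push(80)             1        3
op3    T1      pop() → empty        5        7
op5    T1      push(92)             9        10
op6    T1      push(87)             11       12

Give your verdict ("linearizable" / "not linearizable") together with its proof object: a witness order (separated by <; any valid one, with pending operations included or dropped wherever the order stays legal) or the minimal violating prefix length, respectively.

after step 1 (op1 push(80)): stack <80>
after step 2 (op2 pop() → 80): stack <>
after step 3 (op3 pop() → empty): stack <>
after step 4 (op4 pop() → empty): stack <>
after step 5 (op5 push(92)): stack <92>
after step 6 (op6 push(87)): stack <92,87>

linearizable — witness: op1 < op2 < op3 < op4 < op5 < op6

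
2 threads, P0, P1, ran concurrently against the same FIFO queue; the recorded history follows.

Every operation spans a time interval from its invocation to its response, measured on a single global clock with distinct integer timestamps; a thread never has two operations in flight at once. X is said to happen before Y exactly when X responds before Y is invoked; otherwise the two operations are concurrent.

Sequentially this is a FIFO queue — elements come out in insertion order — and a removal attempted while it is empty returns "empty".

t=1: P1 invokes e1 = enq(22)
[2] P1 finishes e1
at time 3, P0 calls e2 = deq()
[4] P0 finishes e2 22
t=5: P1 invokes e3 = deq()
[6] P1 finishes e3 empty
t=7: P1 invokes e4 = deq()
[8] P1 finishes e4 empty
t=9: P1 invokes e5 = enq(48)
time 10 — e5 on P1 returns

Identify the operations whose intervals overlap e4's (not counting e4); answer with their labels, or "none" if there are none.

none

e4 spans [7,8]; an op avoiding the whole window 7..8 is ordered, any other is concurrent
e1 [1,2]: before
e2 [3,4]: before
e3 [5,6]: before
e5 [9,10]: after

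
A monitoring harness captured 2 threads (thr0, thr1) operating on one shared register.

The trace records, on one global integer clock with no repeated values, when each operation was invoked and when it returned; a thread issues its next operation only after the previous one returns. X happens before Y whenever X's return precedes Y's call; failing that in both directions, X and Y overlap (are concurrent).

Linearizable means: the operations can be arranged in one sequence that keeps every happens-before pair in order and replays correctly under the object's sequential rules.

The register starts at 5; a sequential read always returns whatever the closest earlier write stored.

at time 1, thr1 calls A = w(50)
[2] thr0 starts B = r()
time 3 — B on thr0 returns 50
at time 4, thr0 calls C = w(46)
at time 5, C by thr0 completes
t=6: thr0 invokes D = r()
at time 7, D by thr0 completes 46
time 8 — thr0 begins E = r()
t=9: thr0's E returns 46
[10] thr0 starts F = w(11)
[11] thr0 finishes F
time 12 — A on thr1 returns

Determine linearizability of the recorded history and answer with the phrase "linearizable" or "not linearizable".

witness order: A, B, C, D, E, F
step 1: A w(50) — value 50
step 2: B r() → 50 — value 50
step 3: C w(46) — value 46
step 4: D r() → 46 — value 46
step 5: E r() → 46 — value 46
step 6: F w(11) — value 11

linearizable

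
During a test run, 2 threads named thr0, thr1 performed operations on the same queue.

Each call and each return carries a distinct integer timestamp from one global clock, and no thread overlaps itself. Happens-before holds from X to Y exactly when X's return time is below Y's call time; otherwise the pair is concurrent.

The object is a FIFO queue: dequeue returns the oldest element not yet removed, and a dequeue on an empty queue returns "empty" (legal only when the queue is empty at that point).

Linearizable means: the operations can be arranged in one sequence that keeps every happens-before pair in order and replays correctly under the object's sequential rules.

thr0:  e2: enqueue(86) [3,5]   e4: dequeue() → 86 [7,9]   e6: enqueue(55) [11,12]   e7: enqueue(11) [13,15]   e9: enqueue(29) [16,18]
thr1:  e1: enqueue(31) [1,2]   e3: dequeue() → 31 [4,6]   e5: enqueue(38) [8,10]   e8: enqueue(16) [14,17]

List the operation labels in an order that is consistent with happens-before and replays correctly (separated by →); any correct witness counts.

e1 → e2 → e3 → e4 → e5 → e6 → e7 → e8 → e9

after step 1 (e1 enqueue(31)): queue <31>
after step 2 (e2 enqueue(86)): queue <31,86>
after step 3 (e3 dequeue() → 31): queue <86>
after step 4 (e4 dequeue() → 86): queue <>
after step 5 (e5 enqueue(38)): queue <38>
after step 6 (e6 enqueue(55)): queue <38,55>
after step 7 (e7 enqueue(11)): queue <38,55,11>
after step 8 (e8 enqueue(16)): queue <38,55,11,16>
after step 9 (e9 enqueue(29)): queue <38,55,11,16,29>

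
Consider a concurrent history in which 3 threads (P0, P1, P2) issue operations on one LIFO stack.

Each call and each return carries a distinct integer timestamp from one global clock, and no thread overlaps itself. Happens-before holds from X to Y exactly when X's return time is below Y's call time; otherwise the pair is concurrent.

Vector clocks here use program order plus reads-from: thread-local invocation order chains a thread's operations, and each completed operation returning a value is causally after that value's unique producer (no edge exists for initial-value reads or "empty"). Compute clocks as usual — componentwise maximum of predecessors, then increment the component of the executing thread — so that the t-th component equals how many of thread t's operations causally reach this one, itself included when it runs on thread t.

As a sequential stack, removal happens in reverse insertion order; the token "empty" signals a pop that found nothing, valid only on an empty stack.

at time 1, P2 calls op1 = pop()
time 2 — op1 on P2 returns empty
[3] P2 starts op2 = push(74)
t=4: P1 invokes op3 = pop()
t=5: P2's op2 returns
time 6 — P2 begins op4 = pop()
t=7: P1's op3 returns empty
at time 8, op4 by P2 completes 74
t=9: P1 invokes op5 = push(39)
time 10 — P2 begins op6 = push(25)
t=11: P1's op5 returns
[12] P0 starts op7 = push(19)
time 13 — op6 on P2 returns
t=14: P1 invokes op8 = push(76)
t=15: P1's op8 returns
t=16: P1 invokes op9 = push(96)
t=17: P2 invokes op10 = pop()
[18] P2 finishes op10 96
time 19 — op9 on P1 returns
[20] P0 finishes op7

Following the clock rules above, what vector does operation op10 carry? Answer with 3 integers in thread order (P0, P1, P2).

VC(op1, invoked at 1): no causal predecessors; +1 on P2 → (0, 0, 1)
VC(op3, invoked at 4): no causal predecessors; +1 on P1 → (0, 1, 0)
VC(op7, invoked at 12): no causal predecessors; +1 on P0 → (1, 0, 0)
op2, invoked 3, takes VC(op1)=(0, 0, 1) under max, adds 1 for P2 → (0, 0, 2)
op5, invoked 9, takes VC(op3)=(0, 1, 0) under max, adds 1 for P1 → (0, 2, 0)
op4, invoked 6, takes VC(op2)=(0, 0, 2) under max, adds 1 for P2 → (0, 0, 3)
op8, invoked 14, takes VC(op5)=(0, 2, 0) under max, adds 1 for P1 → (0, 3, 0)
op6, invoked 10, takes VC(op4)=(0, 0, 3) under max, adds 1 for P2 → (0, 0, 4)
op9, invoked 16, takes VC(op8)=(0, 3, 0) under max, adds 1 for P1 → (0, 4, 0)
op10, invoked 17, takes VC(op6)=(0, 0, 4), VC(op9)=(0, 4, 0) under max, adds 1 for P2 → (0, 4, 5)
target: VC(op10) = (0, 4, 5)

(0, 4, 5)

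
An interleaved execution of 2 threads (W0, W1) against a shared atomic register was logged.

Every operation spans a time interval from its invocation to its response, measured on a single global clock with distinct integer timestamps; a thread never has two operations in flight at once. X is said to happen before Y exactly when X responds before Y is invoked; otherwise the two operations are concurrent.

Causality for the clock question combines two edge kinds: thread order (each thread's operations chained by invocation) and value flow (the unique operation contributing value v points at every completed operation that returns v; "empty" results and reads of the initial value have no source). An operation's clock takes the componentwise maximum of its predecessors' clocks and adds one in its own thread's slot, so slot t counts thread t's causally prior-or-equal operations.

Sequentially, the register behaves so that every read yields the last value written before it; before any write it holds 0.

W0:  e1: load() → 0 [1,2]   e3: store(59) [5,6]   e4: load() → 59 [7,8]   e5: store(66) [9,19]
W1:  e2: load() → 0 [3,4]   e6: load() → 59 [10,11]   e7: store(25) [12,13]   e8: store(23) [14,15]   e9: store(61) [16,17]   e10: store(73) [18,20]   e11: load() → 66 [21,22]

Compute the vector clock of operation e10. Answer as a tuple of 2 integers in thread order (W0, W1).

(2, 6)

no predecessors for e2 (invoked 3): W1 increments from zero → (0, 1)
no predecessors for e1 (invoked 1): W0 increments from zero → (1, 0)
VC(e3, invoked at 5): max of VC(e1)=(1, 0), then +1 on thread W0 → (2, 0)
VC(e4, invoked at 7): max of VC(e3)=(2, 0), then +1 on thread W0 → (3, 0)
VC(e6, invoked at 10): max of VC(e2)=(0, 1), VC(e3)=(2, 0), then +1 on thread W1 → (2, 2)
VC(e5, invoked at 9): max of VC(e4)=(3, 0), then +1 on thread W0 → (4, 0)
VC(e7, invoked at 12): max of VC(e6)=(2, 2), then +1 on thread W1 → (2, 3)
VC(e8, invoked at 14): max of VC(e7)=(2, 3), then +1 on thread W1 → (2, 4)
VC(e9, invoked at 16): max of VC(e8)=(2, 4), then +1 on thread W1 → (2, 5)
VC(e10, invoked at 18): max of VC(e9)=(2, 5), then +1 on thread W1 → (2, 6)
VC(e11, invoked at 21): max of VC(e5)=(4, 0), VC(e10)=(2, 6), then +1 on thread W1 → (4, 7)
target: VC(e10) = (2, 6)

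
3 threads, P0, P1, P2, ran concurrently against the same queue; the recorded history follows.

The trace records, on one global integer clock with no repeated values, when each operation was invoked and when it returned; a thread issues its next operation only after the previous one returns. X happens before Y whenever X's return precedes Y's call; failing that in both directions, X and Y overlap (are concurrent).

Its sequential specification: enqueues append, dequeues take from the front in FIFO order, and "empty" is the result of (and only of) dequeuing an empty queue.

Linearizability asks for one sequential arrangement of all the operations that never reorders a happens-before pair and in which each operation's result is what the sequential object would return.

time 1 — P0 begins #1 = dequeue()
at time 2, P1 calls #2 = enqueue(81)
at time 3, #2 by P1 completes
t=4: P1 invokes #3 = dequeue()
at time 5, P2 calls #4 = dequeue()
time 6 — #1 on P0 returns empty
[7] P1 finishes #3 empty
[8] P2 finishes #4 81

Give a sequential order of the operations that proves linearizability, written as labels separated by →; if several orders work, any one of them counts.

#1 → #2 → #4 → #3

after step 1 (#1 dequeue() → empty): queue <>
after step 2 (#2 enqueue(81)): queue <81>
after step 3 (#4 dequeue() → 81): queue <>
after step 4 (#3 dequeue() → empty): queue <>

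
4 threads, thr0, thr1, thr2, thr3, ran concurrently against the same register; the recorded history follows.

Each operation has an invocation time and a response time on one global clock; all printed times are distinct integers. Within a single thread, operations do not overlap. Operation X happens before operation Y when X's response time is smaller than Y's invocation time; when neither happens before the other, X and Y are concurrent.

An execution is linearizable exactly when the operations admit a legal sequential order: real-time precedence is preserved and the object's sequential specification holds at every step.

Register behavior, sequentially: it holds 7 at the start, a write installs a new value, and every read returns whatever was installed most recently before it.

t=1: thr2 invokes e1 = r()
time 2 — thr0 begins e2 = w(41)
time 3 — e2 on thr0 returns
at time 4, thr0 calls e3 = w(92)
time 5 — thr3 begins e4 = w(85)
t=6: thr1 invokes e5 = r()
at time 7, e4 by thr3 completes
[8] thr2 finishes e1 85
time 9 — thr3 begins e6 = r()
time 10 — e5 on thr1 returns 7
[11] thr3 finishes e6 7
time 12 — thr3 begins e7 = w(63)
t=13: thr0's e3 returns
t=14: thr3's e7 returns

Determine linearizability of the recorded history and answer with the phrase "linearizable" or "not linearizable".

not linearizable

already the first 10 events (up to e5's response at time 10) admit no linearization; the first 9 still do
4 completed operations, 8 real-time-consistent orders — every register replay fails
no escape via the 2 pending operations (e3, e6): every completion choice fails
sample order e1, e2, e4, e5 (pending dropped) stalls at step 1 — e1 r() → 85 has no legal effect
sample order e1, e2, e5, e4 (pending dropped) stalls at step 1 — e1 r() → 85 has no legal effect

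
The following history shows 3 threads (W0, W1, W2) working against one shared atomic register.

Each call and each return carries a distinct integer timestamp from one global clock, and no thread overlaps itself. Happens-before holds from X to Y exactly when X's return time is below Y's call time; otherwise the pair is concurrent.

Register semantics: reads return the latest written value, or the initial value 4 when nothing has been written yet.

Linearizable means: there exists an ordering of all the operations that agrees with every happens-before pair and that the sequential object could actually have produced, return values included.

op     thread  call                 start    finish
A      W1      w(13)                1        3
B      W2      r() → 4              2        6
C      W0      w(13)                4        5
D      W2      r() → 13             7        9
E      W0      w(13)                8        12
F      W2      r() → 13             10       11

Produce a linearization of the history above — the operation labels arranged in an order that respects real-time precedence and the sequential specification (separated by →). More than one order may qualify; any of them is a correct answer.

B → A → C → D → E → F

step 1: B r() → 4 — value 4
step 2: A w(13) — value 13
step 3: C w(13) — value 13
step 4: D r() → 13 — value 13
step 5: E w(13) — value 13
step 6: F r() → 13 — value 13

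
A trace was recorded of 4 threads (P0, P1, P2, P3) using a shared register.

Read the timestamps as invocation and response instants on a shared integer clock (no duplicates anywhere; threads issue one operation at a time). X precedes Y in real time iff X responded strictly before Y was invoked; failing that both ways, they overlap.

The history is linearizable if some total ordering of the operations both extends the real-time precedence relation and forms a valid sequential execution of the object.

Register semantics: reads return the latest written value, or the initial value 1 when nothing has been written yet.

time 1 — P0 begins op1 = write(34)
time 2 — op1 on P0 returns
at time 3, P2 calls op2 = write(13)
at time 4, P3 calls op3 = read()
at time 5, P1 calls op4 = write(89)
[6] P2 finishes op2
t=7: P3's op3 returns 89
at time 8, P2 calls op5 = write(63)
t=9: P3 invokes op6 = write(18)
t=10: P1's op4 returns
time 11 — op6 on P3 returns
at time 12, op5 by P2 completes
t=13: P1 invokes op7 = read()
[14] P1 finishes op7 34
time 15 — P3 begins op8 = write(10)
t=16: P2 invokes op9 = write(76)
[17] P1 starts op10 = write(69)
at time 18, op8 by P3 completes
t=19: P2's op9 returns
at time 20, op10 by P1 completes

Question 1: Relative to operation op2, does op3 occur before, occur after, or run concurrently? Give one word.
concurrent

op3 spans [4,7], op2 spans [3,6]
the intervals overlap in both directions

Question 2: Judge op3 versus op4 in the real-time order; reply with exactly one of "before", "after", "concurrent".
concurrent

op3 spans [4,7], op4 spans [5,10]
the intervals overlap in both directions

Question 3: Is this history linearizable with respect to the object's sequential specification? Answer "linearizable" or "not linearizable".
not linearizable

prefix check: 1..13 passes, 1..14 fails once op7's time-14 response joins
real-time-consistent orders of the 7 completed operations: 20 — all fail the register replay
take op1, op2, op3, op4, op5, op6, op7: step 3 already fails, because op3 read() → 89 cannot occur there
take op1, op2, op3, op4, op6, op5, op7: step 3 already fails, because op3 read() → 89 cannot occur there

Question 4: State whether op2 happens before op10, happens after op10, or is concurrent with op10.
before

op2 spans [3,6], op10 spans [17,20]
resp(op2)=6 < inv(op10)=17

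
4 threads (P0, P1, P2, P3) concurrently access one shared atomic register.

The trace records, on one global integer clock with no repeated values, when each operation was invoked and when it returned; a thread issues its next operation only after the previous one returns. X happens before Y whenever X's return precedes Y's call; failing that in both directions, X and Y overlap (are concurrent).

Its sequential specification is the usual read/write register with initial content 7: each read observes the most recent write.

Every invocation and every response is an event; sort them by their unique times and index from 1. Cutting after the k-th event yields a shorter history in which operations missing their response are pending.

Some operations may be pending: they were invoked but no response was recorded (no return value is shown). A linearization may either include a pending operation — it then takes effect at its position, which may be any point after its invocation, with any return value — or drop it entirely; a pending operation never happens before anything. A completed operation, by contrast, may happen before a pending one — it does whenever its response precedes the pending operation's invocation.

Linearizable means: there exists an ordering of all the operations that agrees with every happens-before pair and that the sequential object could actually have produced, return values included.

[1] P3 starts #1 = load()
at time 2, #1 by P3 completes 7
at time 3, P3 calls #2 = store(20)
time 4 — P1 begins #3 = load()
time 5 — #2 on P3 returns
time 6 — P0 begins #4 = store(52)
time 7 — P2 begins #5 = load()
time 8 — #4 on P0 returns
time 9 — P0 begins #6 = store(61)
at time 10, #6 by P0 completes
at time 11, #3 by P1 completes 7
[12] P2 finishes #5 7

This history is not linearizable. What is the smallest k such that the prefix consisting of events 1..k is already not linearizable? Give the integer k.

12

one valid order for events 1..11 is #1, #3, #2, #4, #5, #6:
after step 1 (#1 load() → 7): value 7
after step 2 (#3 load() → 7): value 7
after step 3 (#2 store(20)): value 20
after step 4 (#4 store(52)): value 52
after step 5 (#5 load() (pending, included)): value 52
after step 6 (#6 store(61)): value 61
with event 12 included (#5 responding at time 12), all real-time-consistent orders fail
for example #1, #2, #3, #4, #5, #6 fails at step 3: #3 load() → 7 is not legal there
for example #1, #2, #3, #4, #6, #5 fails at step 3: #3 load() → 7 is not legal there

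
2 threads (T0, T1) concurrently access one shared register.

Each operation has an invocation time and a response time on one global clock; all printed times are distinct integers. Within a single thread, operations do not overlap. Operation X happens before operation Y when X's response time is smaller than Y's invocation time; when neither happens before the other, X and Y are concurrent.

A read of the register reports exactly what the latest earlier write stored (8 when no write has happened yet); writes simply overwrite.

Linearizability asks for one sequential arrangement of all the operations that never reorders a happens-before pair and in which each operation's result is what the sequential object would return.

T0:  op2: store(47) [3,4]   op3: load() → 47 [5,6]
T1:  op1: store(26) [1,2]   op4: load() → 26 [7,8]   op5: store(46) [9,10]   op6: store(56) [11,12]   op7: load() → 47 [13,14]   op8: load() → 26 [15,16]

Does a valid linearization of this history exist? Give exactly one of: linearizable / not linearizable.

not linearizable

already the first 8 events (up to op4's response at time 8) admit no linearization; the first 7 still do
one real-time candidate order over the 4 completed operations — the register replay rejects it
one such order, op1, op2, op3, op4, breaks at step 4 where op4 load() → 26 is illegal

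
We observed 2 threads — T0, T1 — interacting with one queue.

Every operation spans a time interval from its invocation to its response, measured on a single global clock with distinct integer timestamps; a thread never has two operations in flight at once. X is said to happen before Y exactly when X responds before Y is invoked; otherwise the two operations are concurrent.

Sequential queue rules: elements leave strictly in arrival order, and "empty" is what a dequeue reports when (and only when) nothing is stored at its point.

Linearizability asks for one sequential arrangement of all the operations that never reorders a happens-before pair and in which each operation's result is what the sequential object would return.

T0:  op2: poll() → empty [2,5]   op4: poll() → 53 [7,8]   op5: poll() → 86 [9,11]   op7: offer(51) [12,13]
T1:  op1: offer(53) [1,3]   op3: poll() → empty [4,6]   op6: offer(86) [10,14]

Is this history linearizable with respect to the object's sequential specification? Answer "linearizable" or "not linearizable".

through event 5 a valid linearization exists; event 6 (op3 responding at time 6) ends that
no legal order exists: 3 real-time-consistent candidates over 3 completed queue operations, all rejected
take op1, op2, op3: step 2 already fails, because op2 poll() → empty cannot occur there
take op1, op3, op2: step 2 already fails, because op3 poll() → empty cannot occur there

not linearizable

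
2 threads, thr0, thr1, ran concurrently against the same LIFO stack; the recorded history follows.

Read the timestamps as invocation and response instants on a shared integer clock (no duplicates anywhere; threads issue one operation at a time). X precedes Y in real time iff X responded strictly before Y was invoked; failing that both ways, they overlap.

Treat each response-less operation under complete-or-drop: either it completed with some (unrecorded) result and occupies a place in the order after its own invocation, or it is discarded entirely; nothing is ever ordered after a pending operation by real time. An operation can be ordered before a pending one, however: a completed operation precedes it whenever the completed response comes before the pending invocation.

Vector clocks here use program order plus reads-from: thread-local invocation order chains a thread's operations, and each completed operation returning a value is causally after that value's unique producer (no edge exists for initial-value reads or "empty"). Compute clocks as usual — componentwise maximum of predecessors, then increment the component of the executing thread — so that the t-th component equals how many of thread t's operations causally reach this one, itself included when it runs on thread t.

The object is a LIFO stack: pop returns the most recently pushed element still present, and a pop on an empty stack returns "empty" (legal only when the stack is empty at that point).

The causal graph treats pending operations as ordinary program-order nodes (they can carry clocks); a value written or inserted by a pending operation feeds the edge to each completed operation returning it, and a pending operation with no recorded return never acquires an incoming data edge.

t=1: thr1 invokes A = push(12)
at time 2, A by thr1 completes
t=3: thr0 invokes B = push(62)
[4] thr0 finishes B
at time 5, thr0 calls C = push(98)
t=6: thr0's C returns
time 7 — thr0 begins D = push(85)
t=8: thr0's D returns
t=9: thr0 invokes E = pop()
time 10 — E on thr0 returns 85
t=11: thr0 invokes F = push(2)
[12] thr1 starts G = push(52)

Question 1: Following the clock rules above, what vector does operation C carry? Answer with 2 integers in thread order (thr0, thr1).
Answer: (2, 0)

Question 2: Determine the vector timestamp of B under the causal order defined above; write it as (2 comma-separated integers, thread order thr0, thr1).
Answer: (1, 0)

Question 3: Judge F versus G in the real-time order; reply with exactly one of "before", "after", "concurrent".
Answer: concurrent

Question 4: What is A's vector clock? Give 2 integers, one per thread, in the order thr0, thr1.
Answer: (0, 1)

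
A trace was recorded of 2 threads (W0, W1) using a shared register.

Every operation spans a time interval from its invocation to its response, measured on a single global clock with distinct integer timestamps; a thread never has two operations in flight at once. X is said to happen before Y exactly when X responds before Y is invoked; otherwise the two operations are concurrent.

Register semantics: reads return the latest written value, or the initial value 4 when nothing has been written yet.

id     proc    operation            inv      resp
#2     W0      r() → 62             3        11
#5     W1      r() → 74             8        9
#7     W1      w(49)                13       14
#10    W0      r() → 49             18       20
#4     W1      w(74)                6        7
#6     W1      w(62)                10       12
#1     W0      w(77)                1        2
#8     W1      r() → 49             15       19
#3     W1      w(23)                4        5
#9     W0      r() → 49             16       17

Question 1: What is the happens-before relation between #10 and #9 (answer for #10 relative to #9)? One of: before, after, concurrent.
Answer: after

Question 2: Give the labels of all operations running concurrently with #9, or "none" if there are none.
Answer: #8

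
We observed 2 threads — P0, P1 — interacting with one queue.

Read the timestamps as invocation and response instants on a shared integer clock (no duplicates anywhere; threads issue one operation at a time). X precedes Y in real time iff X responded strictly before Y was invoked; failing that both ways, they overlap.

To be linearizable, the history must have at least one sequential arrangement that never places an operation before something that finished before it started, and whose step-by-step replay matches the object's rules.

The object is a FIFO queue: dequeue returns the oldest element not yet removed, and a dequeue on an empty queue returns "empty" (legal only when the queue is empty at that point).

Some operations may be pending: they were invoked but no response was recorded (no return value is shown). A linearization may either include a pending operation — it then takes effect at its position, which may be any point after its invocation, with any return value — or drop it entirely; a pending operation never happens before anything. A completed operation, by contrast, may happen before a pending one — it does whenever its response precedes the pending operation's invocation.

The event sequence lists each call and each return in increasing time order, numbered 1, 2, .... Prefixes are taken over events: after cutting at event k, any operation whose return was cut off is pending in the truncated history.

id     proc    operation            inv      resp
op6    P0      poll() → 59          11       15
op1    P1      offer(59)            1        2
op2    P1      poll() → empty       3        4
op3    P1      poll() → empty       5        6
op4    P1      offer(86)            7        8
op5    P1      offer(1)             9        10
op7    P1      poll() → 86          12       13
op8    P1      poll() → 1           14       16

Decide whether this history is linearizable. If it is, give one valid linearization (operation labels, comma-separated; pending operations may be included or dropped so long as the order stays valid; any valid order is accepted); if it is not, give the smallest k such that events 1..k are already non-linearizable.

the violation lands at event 4, op2's response at time 4: events 1..3 linearize, events 1..4 do not
exhaustive check: the 2 completed queue ops admit one real-time order; illegal
take op1, op2: step 2 already fails, because op2 poll() → empty cannot occur there

not linearizable — minimal violating prefix: 4 events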